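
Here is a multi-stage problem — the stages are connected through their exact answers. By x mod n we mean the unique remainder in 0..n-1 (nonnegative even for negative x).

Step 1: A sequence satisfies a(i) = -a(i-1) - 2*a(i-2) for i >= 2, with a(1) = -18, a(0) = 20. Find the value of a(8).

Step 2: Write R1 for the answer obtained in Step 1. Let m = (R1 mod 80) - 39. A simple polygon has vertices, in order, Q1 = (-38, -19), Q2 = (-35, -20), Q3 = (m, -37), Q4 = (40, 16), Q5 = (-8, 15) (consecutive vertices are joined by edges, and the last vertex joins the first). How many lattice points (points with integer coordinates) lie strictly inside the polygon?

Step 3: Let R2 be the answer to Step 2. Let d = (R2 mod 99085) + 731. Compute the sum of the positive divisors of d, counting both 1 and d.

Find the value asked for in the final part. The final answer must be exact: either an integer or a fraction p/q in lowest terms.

Step 1: a(2) = -1*(-18) - 2*(20) = -22; iterating: a(2)=-22, a(3)=58, a(4)=-14, a(5)=-102, a(6)=130, a(7)=74, a(8)=-334; answer -334
Step 2: R1 = -334; m = 27; cross terms: (-38*-20 - -35*-19)=95, (-35*-37 - 27*-20)=1835, (27*16 - 40*-37)=1912, (40*15 - -8*16)=728, (-8*-19 - -38*15)=722; twice the area = |5292| = 5292; area = 2646; boundary points = 1 + 1 + 1 + 1 + 2 = 6; strictly interior points = area - boundary/2 + 1 = 2644; answer 2644
Step 3: R2 = 2644; d = 3375; 3375 = 3^3 * 5^3; sigma = (1 + 3 + 9 + 27) * (1 + 5 + 25 + 125) = 40 * 156 = 6240; answer 6240

6240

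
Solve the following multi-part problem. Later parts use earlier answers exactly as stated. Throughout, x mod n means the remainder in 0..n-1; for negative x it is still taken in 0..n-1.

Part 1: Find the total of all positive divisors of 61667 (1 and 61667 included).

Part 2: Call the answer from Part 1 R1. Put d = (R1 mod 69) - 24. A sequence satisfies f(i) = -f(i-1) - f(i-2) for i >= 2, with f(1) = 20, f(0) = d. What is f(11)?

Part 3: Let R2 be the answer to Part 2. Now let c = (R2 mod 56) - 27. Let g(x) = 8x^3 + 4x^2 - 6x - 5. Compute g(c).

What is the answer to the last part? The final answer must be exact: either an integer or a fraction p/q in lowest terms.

Part 1: 61667 is prime, so its only divisors are 1 and 61667; sigma = 1 + 61667 = 61668; answer 61668
Part 2: R1 = 61668; d = 27; f(2) = -1*(20) - 1*(27) = -47; iterating: f(2)=-47, f(3)=27, f(4)=20, f(5)=-47, f(6)=27, f(7)=20, f(8)=-47, f(9)=27, f(10)=20, f(11)=-47; answer -47
Part 3: R2 = -47; c = -18; 8*(-18)^3 + 4*(-18)^2 - 6*(-18)^1 - 5 = (-46656) + (1296) + (108) + (-5) = -45257; answer -45257

-45257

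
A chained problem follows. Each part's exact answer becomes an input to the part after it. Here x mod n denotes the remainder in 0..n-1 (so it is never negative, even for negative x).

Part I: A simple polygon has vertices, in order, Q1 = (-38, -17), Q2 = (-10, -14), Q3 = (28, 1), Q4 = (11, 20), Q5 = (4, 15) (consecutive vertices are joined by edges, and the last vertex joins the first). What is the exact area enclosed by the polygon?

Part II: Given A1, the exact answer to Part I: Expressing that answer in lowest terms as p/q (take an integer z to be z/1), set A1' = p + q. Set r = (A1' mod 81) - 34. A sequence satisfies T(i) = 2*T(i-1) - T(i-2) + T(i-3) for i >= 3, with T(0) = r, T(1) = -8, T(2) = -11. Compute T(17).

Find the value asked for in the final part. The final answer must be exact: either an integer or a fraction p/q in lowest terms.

Part I: cross terms: (-38*-14 - -10*-17)=362, (-10*1 - 28*-14)=382, (28*20 - 11*1)=549, (11*15 - 4*20)=85, (4*-17 - -38*15)=502; twice the area = |1880| = 1880; area = 940; answer 940
Part II: A1 = 940; threaded value p + q = 941; r = 16; T(3) = 2*(-11) - 1*(-8) + 1*(16) = 2; iterating: T(3)=2, T(4)=7, T(5)=1, T(6)=-3, T(7)=0, T(8)=4, T(9)=5, T(10)=6, T(11)=11, T(12)=21, T(13)=37, T(14)=64, T(15)=112, T(16)=197, T(17)=346; answer 346

346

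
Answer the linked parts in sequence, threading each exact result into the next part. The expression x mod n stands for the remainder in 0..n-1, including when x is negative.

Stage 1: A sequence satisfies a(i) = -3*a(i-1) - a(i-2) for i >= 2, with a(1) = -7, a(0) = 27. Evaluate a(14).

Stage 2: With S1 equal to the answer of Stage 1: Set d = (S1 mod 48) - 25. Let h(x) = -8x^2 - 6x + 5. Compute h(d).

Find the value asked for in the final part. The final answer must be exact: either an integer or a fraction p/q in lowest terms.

-2409

Stage 1: a(2) = -3*(-7) - 1*(27) = -6; iterating: a(2)=-6, a(3)=25, a(4)=-69, a(5)=182, a(6)=-477, a(7)=1249, a(8)=-3270, a(9)=8561, a(10)=-22413, a(11)=58678, a(12)=-153621, a(13)=402185, a(14)=-1052934; answer -1052934
Stage 2: S1 = -1052934; d = 17; -8*(17)^2 - 6*(17)^1 + 5 = (-2312) + (-102) + (5) = -2409; answer -2409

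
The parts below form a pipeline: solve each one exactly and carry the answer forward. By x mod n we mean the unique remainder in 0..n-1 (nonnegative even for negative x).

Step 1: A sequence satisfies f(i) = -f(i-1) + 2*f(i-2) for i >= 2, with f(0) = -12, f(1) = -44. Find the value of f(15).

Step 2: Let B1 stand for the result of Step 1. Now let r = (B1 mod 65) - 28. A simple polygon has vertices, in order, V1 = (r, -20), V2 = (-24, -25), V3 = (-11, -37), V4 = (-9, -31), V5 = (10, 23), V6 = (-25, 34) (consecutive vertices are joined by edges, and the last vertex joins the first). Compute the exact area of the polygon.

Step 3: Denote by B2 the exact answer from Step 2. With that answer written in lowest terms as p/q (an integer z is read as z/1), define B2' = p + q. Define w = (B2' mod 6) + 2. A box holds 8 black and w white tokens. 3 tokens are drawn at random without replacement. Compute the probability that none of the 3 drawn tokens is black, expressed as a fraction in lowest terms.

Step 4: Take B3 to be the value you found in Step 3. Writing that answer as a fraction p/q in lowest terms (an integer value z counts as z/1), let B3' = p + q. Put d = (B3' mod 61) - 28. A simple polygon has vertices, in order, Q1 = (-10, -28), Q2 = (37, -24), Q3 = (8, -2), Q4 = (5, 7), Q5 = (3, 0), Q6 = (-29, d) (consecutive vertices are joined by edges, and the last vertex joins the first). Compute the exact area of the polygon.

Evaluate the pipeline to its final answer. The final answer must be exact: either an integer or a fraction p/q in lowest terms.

Step 1: f(2) = -1*(-44) + 2*(-12) = 20; iterating: f(2)=20, f(3)=-108, f(4)=148, f(5)=-364, f(6)=660, f(7)=-1388, f(8)=2708, f(9)=-5484, f(10)=10900, f(11)=-21868, f(12)=43668, f(13)=-87404, f(14)=174740, f(15)=-349548; answer -349548
Step 2: B1 = -349548; r = -6; cross terms: (-6*-25 - -24*-20)=-330, (-24*-37 - -11*-25)=613, (-11*-31 - -9*-37)=8, (-9*23 - 10*-31)=103, (10*34 - -25*23)=915, (-25*-20 - -6*34)=704; twice the area = |2013| = 2013; area = 2013/2; answer 2013/2
Step 3: B2 = 2013/2; threaded value p + q = 2015; w = 7; total draws C(15,3) = 455; favorable C(7,3) = 35; P = 1/13; answer 1/13
Step 4: B3 = 1/13; threaded value p + q = 14; d = -14; cross terms: (-10*-24 - 37*-28)=1276, (37*-2 - 8*-24)=118, (8*7 - 5*-2)=66, (5*0 - 3*7)=-21, (3*-14 - -29*0)=-42, (-29*-28 - -10*-14)=672; twice the area = |2069| = 2069; area = 2069/2; answer 2069/2

2069/2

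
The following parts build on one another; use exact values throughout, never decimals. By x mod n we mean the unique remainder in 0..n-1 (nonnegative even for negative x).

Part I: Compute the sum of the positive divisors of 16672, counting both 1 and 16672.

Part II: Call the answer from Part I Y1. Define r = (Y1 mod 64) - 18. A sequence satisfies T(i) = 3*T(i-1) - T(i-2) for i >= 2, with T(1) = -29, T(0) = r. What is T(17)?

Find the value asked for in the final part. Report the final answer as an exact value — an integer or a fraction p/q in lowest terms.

-243802847

Part I: 16672 = 2^5 * 521; sigma = (1 + 2 + 4 + 8 + 16 + 32) * (1 + 521) = 63 * 522 = 32886; answer 32886
Part II: Y1 = 32886; r = 36; T(2) = 3*(-29) - 1*(36) = -123; iterating: T(2)=-123, T(3)=-340, T(4)=-897, T(5)=-2351, T(6)=-6156, T(7)=-16117, T(8)=-42195, T(9)=-110468, T(10)=-289209, T(11)=-757159, T(12)=-1982268, T(13)=-5189645, T(14)=-13586667, T(15)=-35570356, T(16)=-93124401, T(17)=-243802847; answer -243802847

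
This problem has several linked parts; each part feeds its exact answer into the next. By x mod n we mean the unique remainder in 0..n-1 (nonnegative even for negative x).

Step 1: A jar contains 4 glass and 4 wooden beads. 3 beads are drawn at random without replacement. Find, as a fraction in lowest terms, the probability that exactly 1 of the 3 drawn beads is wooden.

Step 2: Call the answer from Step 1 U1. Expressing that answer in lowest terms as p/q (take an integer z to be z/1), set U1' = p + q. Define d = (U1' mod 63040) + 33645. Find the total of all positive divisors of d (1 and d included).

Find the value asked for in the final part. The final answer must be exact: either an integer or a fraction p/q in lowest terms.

Step 1: total draws C(8,3) = 56; favorable C(4,1)*C(4,2) = 24; P = 3/7; answer 3/7
Step 2: U1 = 3/7; threaded value p + q = 10; d = 33655; 33655 = 5 * 53 * 127; sigma = (1 + 5) * (1 + 53) * (1 + 127) = 6 * 54 * 128 = 41472; answer 41472

41472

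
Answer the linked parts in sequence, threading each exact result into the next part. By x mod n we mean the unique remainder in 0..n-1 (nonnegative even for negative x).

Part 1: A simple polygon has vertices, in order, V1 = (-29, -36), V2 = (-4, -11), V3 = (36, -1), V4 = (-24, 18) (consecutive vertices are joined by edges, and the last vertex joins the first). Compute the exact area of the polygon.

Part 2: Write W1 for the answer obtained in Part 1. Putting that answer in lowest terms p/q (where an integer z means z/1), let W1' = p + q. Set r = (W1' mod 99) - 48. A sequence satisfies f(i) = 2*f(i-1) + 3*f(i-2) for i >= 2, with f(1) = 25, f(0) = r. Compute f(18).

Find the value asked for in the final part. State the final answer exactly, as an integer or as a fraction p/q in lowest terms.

-968551255

Part 1: cross terms: (-29*-11 - -4*-36)=175, (-4*-1 - 36*-11)=400, (36*18 - -24*-1)=624, (-24*-36 - -29*18)=1386; twice the area = |2585| = 2585; area = 2585/2; answer 2585/2
Part 2: W1 = 2585/2; threaded value p + q = 2587; r = -35; f(2) = 2*(25) + 3*(-35) = -55; iterating: f(2)=-55, f(3)=-35, f(4)=-235, f(5)=-575, f(6)=-1855, f(7)=-5435, f(8)=-16435, f(9)=-49175, f(10)=-147655, f(11)=-442835, f(12)=-1328635, f(13)=-3985775, f(14)=-11957455, f(15)=-35872235, f(16)=-107616835, f(17)=-322850375, f(18)=-968551255; answer -968551255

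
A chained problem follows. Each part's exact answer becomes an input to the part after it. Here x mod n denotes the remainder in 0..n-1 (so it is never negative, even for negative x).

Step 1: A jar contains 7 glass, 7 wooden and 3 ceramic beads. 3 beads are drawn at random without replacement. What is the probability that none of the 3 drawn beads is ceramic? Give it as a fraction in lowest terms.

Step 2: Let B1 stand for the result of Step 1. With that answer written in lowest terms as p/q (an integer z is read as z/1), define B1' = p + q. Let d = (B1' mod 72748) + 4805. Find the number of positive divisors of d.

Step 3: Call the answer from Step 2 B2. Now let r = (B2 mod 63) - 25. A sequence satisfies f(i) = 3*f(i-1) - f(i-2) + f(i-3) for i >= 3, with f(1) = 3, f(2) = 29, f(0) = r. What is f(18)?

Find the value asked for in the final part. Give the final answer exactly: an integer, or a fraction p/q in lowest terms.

275215517

Step 1: total draws C(17,3) = 680; favorable C(14,3) = 364; P = 91/170; answer 91/170
Step 2: B1 = 91/170; threaded value p + q = 261; d = 5066; 5066 = 2 * 17 * 149; number of divisors = (1+1) * (1+1) * (1+1) = 8; answer 8
Step 3: B2 = 8; r = -17; f(3) = 3*(29) - 1*(3) + 1*(-17) = 67; iterating: f(3)=67, f(4)=175, f(5)=487, f(6)=1353, f(7)=3747, f(8)=10375, f(9)=28731, f(10)=79565, f(11)=220339, f(12)=610183, f(13)=1689775, f(14)=4679481, f(15)=12958851, f(16)=35886847, f(17)=99381171, f(18)=275215517; answer 275215517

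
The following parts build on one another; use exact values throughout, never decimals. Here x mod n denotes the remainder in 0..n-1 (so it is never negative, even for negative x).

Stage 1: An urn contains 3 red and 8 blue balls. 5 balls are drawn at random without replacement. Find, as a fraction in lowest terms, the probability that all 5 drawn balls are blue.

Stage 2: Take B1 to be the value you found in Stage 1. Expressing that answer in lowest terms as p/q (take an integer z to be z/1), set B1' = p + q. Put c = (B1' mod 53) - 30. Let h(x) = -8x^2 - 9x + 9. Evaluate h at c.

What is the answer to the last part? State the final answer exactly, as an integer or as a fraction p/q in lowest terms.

Stage 1: total draws C(11,5) = 462; favorable C(8,5) = 56; P = 4/33; answer 4/33
Stage 2: B1 = 4/33; threaded value p + q = 37; c = 7; -8*(7)^2 - 9*(7)^1 + 9 = (-392) + (-63) + (9) = -446; answer -446

-446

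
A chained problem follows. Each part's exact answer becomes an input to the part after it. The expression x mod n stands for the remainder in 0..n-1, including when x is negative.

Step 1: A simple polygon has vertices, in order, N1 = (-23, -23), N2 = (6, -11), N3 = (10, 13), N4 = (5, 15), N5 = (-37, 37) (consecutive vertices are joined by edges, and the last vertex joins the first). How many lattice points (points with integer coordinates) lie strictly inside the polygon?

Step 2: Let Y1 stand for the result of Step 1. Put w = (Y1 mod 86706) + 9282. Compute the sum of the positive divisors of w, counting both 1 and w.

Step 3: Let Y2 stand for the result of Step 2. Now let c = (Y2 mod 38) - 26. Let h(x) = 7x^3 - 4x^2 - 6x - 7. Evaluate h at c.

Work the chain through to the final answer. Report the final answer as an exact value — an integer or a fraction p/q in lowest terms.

-98935

Step 1: cross terms: (-23*-11 - 6*-23)=391, (6*13 - 10*-11)=188, (10*15 - 5*13)=85, (5*37 - -37*15)=740, (-37*-23 - -23*37)=1702; twice the area = |3106| = 3106; area = 1553; boundary points = 1 + 4 + 1 + 2 + 2 = 10; strictly interior points = area - boundary/2 + 1 = 1549; answer 1549
Step 2: Y1 = 1549; w = 10831; 10831 is prime, so its only divisors are 1 and 10831; sigma = 1 + 10831 = 10832; answer 10832
Step 3: Y2 = 10832; c = -24; 7*(-24)^3 - 4*(-24)^2 - 6*(-24)^1 - 7 = (-96768) + (-2304) + (144) + (-7) = -98935; answer -98935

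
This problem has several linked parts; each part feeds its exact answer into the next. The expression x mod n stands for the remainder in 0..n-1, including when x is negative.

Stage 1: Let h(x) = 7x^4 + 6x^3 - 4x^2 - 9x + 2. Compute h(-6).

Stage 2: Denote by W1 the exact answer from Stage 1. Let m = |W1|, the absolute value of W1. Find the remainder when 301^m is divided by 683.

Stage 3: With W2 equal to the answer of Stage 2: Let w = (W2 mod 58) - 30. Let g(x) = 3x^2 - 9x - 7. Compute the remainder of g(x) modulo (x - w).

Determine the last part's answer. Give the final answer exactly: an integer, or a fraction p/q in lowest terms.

Stage 1: 7*(-6)^4 + 6*(-6)^3 - 4*(-6)^2 - 9*(-6)^1 + 2 = (9072) + (-1296) + (-144) + (54) + (2) = 7688; answer 7688
Stage 2: W1 = 7688; m = 7688; squarings mod 683: 301^1=301, 301^2=445, 301^4=638, 301^8=659, 301^16=576, 301^32=521, 301^64=290, 301^128=91, 301^256=85, 301^512=395, 301^1024=301, 301^2048=445, 301^4096=638; 301^7688 = 301^8 * 301^512 * 301^1024 * 301^2048 * 301^4096 = 681 (mod 683); answer 681
Stage 3: W2 = 681; w = 13; remainder = value at the root: 3*(13)^2 - 9*(13)^1 - 7 = (507) + (-117) + (-7) = 383; answer 383

383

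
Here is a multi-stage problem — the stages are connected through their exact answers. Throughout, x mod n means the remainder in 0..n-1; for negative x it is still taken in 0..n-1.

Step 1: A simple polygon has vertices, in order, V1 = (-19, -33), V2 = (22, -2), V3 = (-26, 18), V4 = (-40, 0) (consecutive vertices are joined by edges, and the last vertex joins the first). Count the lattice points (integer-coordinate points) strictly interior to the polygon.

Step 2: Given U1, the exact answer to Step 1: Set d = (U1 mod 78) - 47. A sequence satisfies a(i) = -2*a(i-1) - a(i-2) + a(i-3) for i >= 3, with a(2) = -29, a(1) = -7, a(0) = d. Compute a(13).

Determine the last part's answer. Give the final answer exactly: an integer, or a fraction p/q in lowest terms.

1424

Step 1: cross terms: (-19*-2 - 22*-33)=764, (22*18 - -26*-2)=344, (-26*0 - -40*18)=720, (-40*-33 - -19*0)=1320; twice the area = |3148| = 3148; area = 1574; boundary points = 1 + 4 + 2 + 3 = 10; strictly interior points = area - boundary/2 + 1 = 1570; answer 1570
Step 2: U1 = 1570; d = -37; a(3) = -2*(-29) - 1*(-7) + 1*(-37) = 28; iterating: a(3)=28, a(4)=-34, a(5)=11, a(6)=40, a(7)=-125, a(8)=221, a(9)=-277, a(10)=208, a(11)=82, a(12)=-649, a(13)=1424; answer 1424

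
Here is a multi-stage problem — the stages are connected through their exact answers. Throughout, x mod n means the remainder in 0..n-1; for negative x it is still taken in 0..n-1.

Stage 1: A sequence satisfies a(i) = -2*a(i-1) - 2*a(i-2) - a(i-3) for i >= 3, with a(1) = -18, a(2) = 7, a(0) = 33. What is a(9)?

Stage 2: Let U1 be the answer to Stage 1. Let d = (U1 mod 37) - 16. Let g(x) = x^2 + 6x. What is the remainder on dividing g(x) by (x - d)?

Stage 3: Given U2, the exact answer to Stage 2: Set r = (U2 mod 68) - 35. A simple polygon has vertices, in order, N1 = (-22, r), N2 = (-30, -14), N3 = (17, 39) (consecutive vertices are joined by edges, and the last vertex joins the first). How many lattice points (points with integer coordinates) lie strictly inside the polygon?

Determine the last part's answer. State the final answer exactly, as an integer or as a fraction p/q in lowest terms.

141

Stage 1: a(3) = -2*(7) - 2*(-18) - 1*(33) = -11; iterating: a(3)=-11, a(4)=26, a(5)=-37, a(6)=33, a(7)=-18, a(8)=7, a(9)=-11; answer -11
Stage 2: U1 = -11; d = 10; remainder = value at the root: 1*(10)^2 + 6*(10)^1 = (100) + (60) = 160; answer 160
Stage 3: U2 = 160; r = -11; cross terms: (-22*-14 - -30*-11)=-22, (-30*39 - 17*-14)=-932, (17*-11 - -22*39)=671; twice the area = |-283| = 283; area = 283/2; boundary points = 1 + 1 + 1 = 3; strictly interior points = area - boundary/2 + 1 = 141; answer 141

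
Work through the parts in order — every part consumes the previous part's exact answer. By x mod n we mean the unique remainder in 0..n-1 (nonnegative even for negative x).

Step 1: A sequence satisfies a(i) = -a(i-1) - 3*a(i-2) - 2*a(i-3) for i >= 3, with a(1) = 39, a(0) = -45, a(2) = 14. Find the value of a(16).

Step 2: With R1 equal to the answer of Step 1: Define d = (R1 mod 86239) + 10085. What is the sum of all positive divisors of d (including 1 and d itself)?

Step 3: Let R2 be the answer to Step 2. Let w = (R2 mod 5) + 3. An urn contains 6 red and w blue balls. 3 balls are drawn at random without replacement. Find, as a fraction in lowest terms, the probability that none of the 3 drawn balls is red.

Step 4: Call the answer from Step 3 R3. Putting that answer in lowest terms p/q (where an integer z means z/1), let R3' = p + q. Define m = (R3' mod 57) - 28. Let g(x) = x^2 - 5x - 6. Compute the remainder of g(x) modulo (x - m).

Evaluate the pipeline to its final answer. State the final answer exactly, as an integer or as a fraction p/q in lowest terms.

Step 1: a(3) = -1*(14) - 3*(39) - 2*(-45) = -41; iterating: a(3)=-41, a(4)=-79, a(5)=174, a(6)=145, a(7)=-509, a(8)=-274, a(9)=1511, a(10)=329, a(11)=-4314, a(12)=305, a(13)=11979, a(14)=-4266, a(15)=-32281, a(16)=21121; answer 21121
Step 2: R1 = 21121; d = 31206; 31206 = 2 * 3 * 7 * 743; sigma = (1 + 2) * (1 + 3) * (1 + 7) * (1 + 743) = 3 * 4 * 8 * 744 = 71424; answer 71424
Step 3: R2 = 71424; w = 7; total draws C(13,3) = 286; favorable C(7,3) = 35; P = 35/286; answer 35/286
Step 4: R3 = 35/286; threaded value p + q = 321; m = 8; remainder = value at the root: 1*(8)^2 - 5*(8)^1 - 6 = (64) + (-40) + (-6) = 18; answer 18

18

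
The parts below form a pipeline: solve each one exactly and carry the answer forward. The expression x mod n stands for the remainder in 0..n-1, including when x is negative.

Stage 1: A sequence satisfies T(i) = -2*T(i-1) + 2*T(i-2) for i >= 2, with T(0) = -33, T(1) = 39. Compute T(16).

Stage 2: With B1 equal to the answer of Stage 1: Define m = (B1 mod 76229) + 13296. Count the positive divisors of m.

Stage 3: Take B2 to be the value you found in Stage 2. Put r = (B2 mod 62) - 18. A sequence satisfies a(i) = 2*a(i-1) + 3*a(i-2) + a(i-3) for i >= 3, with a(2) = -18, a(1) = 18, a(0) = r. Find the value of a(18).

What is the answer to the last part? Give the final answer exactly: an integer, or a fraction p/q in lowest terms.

-147141884

Stage 1: T(2) = -2*(39) + 2*(-33) = -144; iterating: T(2)=-144, T(3)=366, T(4)=-1020, T(5)=2772, T(6)=-7584, T(7)=20712, T(8)=-56592, T(9)=154608, T(10)=-422400, T(11)=1154016, T(12)=-3152832, T(13)=8613696, T(14)=-23533056, T(15)=64293504, T(16)=-175653120; answer -175653120
Stage 2: B1 = -175653120; m = 68021; 68021 = 251 * 271; number of divisors = (1+1) * (1+1) = 4; answer 4
Stage 3: B2 = 4; r = -14; a(3) = 2*(-18) + 3*(18) + 1*(-14) = 4; iterating: a(3)=4, a(4)=-28, a(5)=-62, a(6)=-204, a(7)=-622, a(8)=-1918, a(9)=-5906, a(10)=-18188, a(11)=-56012, a(12)=-172494, a(13)=-531212, a(14)=-1635918, a(15)=-5037966, a(16)=-15514898, a(17)=-47779612, a(18)=-147141884; answer -147141884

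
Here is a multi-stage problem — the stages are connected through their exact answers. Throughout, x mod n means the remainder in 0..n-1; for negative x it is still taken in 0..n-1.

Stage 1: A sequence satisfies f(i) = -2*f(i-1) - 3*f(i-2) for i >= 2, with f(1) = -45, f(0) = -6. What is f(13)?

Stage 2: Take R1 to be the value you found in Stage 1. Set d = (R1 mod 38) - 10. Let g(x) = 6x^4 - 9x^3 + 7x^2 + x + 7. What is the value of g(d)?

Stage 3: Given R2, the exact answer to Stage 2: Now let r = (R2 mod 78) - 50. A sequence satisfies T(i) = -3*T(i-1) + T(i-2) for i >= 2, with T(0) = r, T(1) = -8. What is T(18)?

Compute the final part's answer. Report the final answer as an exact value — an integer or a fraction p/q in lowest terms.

Stage 1: f(2) = -2*(-45) - 3*(-6) = 108; iterating: f(2)=108, f(3)=-81, f(4)=-162, f(5)=567, f(6)=-648, f(7)=-405, f(8)=2754, f(9)=-4293, f(10)=324, f(11)=12231, f(12)=-25434, f(13)=14175; answer 14175
Stage 2: R1 = 14175; d = -9; 6*(-9)^4 - 9*(-9)^3 + 7*(-9)^2 + 1*(-9)^1 + 7 = (39366) + (6561) + (567) + (-9) + (7) = 46492; answer 46492
Stage 3: R2 = 46492; r = -46; T(2) = -3*(-8) + 1*(-46) = -22; iterating: T(2)=-22, T(3)=58, T(4)=-196, T(5)=646, T(6)=-2134, T(7)=7048, T(8)=-23278, T(9)=76882, T(10)=-253924, T(11)=838654, T(12)=-2769886, T(13)=9148312, T(14)=-30214822, T(15)=99792778, T(16)=-329593156, T(17)=1088572246, T(18)=-3595309894; answer -3595309894

-3595309894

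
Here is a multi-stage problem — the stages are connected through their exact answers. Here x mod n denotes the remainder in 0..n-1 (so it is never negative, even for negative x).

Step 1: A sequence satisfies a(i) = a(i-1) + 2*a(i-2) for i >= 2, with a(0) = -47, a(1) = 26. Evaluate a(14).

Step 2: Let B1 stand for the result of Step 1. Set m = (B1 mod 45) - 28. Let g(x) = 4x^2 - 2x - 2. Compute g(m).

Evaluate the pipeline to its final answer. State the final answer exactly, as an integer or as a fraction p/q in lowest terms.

Step 1: a(2) = 1*(26) + 2*(-47) = -68; iterating: a(2)=-68, a(3)=-16, a(4)=-152, a(5)=-184, a(6)=-488, a(7)=-856, a(8)=-1832, a(9)=-3544, a(10)=-7208, a(11)=-14296, a(12)=-28712, a(13)=-57304, a(14)=-114728; answer -114728
Step 2: B1 = -114728; m = -6; 4*(-6)^2 - 2*(-6)^1 - 2 = (144) + (12) + (-2) = 154; answer 154

154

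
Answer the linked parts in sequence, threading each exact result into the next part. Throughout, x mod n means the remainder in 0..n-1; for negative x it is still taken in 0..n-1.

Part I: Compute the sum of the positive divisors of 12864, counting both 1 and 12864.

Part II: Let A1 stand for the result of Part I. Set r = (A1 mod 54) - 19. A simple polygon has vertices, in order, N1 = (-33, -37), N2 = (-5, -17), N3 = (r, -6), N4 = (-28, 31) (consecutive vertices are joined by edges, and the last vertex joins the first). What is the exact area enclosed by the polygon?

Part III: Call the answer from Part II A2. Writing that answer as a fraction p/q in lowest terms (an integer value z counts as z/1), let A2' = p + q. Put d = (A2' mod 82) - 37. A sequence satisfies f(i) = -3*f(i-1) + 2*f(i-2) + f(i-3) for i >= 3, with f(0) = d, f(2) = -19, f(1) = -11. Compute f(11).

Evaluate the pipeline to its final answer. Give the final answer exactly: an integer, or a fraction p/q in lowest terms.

463466

Part I: 12864 = 2^6 * 3 * 67; sigma = (1 + 2 + 4 + 8 + 16 + 32 + 64) * (1 + 3) * (1 + 67) = 127 * 4 * 68 = 34544; answer 34544
Part II: A1 = 34544; r = 19; cross terms: (-33*-17 - -5*-37)=376, (-5*-6 - 19*-17)=353, (19*31 - -28*-6)=421, (-28*-37 - -33*31)=2059; twice the area = |3209| = 3209; area = 3209/2; answer 3209/2
Part III: A2 = 3209/2; threaded value p + q = 3211; d = -24; f(3) = -3*(-19) + 2*(-11) + 1*(-24) = 11; iterating: f(3)=11, f(4)=-82, f(5)=249, f(6)=-900, f(7)=3116, f(8)=-10899, f(9)=38029, f(10)=-132769, f(11)=463466; answer 463466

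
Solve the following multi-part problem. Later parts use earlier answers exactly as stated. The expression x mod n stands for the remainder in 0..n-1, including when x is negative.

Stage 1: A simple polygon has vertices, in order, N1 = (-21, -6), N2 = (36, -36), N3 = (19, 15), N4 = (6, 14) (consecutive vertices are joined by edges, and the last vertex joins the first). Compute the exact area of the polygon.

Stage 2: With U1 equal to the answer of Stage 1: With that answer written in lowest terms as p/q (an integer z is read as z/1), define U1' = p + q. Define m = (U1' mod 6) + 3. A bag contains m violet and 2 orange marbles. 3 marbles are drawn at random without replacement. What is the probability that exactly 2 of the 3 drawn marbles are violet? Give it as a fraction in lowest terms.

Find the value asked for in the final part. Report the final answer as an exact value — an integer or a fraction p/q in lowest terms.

Stage 1: cross terms: (-21*-36 - 36*-6)=972, (36*15 - 19*-36)=1224, (19*14 - 6*15)=176, (6*-6 - -21*14)=258; twice the area = |2630| = 2630; area = 1315; answer 1315
Stage 2: U1 = 1315; threaded value p + q = 1316; m = 5; total draws C(7,3) = 35; favorable C(5,2)*C(2,1) = 20; P = 4/7; answer 4/7

4/7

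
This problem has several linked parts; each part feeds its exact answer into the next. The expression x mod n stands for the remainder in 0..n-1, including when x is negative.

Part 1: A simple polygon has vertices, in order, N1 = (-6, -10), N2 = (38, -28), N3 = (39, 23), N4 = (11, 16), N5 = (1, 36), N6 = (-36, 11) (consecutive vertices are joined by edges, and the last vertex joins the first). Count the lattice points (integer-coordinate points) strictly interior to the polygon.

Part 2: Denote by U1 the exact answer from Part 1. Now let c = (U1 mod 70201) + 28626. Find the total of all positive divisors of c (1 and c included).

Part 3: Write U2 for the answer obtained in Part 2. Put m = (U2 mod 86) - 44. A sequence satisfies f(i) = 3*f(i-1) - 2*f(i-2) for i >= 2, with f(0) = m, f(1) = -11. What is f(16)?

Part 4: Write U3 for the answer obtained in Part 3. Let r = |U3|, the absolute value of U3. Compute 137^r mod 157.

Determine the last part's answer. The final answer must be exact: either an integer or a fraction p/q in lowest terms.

60

Part 1: cross terms: (-6*-28 - 38*-10)=548, (38*23 - 39*-28)=1966, (39*16 - 11*23)=371, (11*36 - 1*16)=380, (1*11 - -36*36)=1307, (-36*-10 - -6*11)=426; twice the area = |4998| = 4998; area = 2499; boundary points = 2 + 1 + 7 + 10 + 1 + 3 = 24; strictly interior points = area - boundary/2 + 1 = 2488; answer 2488
Part 2: U1 = 2488; c = 31114; 31114 = 2 * 47 * 331; sigma = (1 + 2) * (1 + 47) * (1 + 331) = 3 * 48 * 332 = 47808; answer 47808
Part 3: U2 = 47808; m = 34; f(2) = 3*(-11) - 2*(34) = -101; iterating: f(2)=-101, f(3)=-281, f(4)=-641, f(5)=-1361, f(6)=-2801, f(7)=-5681, f(8)=-11441, f(9)=-22961, f(10)=-46001, f(11)=-92081, f(12)=-184241, f(13)=-368561, f(14)=-737201, f(15)=-1474481, f(16)=-2949041; answer -2949041
Part 4: U3 = -2949041; r = 2949041; squarings mod 157: 137^1=137, 137^2=86, 137^4=17, 137^8=132, 137^16=154, 137^32=9, 137^64=81, 137^128=124, 137^256=147, 137^512=100, 137^1024=109, 137^2048=106, 137^4096=89, 137^8192=71, 137^16384=17, 137^32768=132, 137^65536=154, 137^131072=9, 137^262144=81, 137^524288=124, 137^1048576=147, 137^2097152=100; 137^2949041 = 137^1 * 137^16 * 137^32 * 137^128 * 137^256 * 137^512 * 137^1024 * 137^2048 * 137^4096 * 137^8192 * 137^16384 * 137^32768 * 137^262144 * 137^524288 * 137^2097152 = 60 (mod 157); answer 60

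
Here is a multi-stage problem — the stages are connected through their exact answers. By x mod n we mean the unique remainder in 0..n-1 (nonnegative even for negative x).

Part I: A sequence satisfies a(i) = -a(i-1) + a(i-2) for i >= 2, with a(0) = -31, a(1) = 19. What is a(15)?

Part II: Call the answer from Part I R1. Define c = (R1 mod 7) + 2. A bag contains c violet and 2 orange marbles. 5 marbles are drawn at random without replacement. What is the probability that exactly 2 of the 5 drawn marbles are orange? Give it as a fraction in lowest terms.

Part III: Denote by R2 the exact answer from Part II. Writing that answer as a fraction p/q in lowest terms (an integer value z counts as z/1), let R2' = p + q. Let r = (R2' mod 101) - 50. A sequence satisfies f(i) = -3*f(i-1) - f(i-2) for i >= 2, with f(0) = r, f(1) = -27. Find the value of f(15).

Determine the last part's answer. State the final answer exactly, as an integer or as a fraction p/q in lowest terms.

Part I: a(2) = -1*(19) + 1*(-31) = -50; iterating: a(2)=-50, a(3)=69, a(4)=-119, a(5)=188, a(6)=-307, a(7)=495, a(8)=-802, a(9)=1297, a(10)=-2099, a(11)=3396, a(12)=-5495, a(13)=8891, a(14)=-14386, a(15)=23277; answer 23277
Part II: R1 = 23277; c = 4; total draws C(6,5) = 6; favorable C(2,2)*C(4,3) = 4; P = 2/3; answer 2/3
Part III: R2 = 2/3; threaded value p + q = 5; r = -45; f(2) = -3*(-27) - 1*(-45) = 126; iterating: f(2)=126, f(3)=-351, f(4)=927, f(5)=-2430, f(6)=6363, f(7)=-16659, f(8)=43614, f(9)=-114183, f(10)=298935, f(11)=-782622, f(12)=2048931, f(13)=-5364171, f(14)=14043582, f(15)=-36766575; answer -36766575

-36766575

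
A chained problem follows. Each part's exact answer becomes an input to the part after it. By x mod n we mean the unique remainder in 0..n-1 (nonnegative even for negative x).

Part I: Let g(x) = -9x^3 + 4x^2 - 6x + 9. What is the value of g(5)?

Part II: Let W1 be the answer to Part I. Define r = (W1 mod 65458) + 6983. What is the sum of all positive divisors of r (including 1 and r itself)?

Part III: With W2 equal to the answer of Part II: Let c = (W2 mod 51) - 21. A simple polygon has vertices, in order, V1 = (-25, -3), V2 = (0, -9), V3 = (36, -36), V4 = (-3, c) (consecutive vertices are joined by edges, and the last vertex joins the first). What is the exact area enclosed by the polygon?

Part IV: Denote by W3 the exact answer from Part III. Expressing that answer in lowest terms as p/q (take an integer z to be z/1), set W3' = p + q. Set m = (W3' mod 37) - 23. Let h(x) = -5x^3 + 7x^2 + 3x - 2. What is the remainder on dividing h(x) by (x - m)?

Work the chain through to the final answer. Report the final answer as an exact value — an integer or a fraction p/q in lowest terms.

-198

Part I: -9*(5)^3 + 4*(5)^2 - 6*(5)^1 + 9 = (-1125) + (100) + (-30) + (9) = -1046; answer -1046
Part II: W1 = -1046; r = 71395; 71395 = 5 * 109 * 131; sigma = (1 + 5) * (1 + 109) * (1 + 131) = 6 * 110 * 132 = 87120; answer 87120
Part III: W2 = 87120; c = -9; cross terms: (-25*-9 - 0*-3)=225, (0*-36 - 36*-9)=324, (36*-9 - -3*-36)=-432, (-3*-3 - -25*-9)=-216; twice the area = |-99| = 99; area = 99/2; answer 99/2
Part IV: W3 = 99/2; threaded value p + q = 101; m = 4; remainder = value at the root: -5*(4)^3 + 7*(4)^2 + 3*(4)^1 - 2 = (-320) + (112) + (12) + (-2) = -198; answer -198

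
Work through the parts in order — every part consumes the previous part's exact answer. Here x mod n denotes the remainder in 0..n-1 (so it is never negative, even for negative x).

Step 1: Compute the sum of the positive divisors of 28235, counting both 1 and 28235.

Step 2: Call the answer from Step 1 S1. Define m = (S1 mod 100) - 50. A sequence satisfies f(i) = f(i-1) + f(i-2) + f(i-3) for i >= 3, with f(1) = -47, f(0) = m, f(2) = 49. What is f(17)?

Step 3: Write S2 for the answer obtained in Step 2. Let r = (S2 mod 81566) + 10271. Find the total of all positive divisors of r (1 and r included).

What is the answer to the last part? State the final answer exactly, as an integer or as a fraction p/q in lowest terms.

38556

Step 1: 28235 = 5 * 5647; sigma = (1 + 5) * (1 + 5647) = 6 * 5648 = 33888; answer 33888
Step 2: S1 = 33888; m = 38; f(3) = 1*(49) + 1*(-47) + 1*(38) = 40; iterating: f(3)=40, f(4)=42, f(5)=131, f(6)=213, f(7)=386, f(8)=730, f(9)=1329, f(10)=2445, f(11)=4504, f(12)=8278, f(13)=15227, f(14)=28009, f(15)=51514, f(16)=94750, f(17)=174273; answer 174273
Step 3: S2 = 174273; r = 21412; 21412 = 2^2 * 53 * 101; sigma = (1 + 2 + 4) * (1 + 53) * (1 + 101) = 7 * 54 * 102 = 38556; answer 38556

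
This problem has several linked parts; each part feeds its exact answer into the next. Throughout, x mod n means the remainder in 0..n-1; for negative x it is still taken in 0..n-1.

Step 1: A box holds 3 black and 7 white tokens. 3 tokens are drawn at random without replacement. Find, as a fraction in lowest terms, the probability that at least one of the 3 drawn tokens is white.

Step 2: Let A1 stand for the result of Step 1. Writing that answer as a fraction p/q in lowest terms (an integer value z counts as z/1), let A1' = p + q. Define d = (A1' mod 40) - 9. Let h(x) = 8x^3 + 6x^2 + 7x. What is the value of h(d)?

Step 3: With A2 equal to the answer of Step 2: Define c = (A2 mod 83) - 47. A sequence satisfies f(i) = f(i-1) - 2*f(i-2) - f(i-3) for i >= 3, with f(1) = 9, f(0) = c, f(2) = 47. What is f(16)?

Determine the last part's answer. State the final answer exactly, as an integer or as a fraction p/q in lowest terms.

Step 1: total draws C(10,3) = 120; complement C(3,3) = 1; favorable 120 - 1 = 119; P = 119/120; answer 119/120
Step 2: A1 = 119/120; threaded value p + q = 239; d = 30; 8*(30)^3 + 6*(30)^2 + 7*(30)^1 = (216000) + (5400) + (210) = 221610; answer 221610
Step 3: A2 = 221610; c = -47; f(3) = 1*(47) - 2*(9) - 1*(-47) = 76; iterating: f(3)=76, f(4)=-27, f(5)=-226, f(6)=-248, f(7)=231, f(8)=953, f(9)=739, f(10)=-1398, f(11)=-3829, f(12)=-1772, f(13)=7284, f(14)=14657, f(15)=1861, f(16)=-34737; answer -34737

-34737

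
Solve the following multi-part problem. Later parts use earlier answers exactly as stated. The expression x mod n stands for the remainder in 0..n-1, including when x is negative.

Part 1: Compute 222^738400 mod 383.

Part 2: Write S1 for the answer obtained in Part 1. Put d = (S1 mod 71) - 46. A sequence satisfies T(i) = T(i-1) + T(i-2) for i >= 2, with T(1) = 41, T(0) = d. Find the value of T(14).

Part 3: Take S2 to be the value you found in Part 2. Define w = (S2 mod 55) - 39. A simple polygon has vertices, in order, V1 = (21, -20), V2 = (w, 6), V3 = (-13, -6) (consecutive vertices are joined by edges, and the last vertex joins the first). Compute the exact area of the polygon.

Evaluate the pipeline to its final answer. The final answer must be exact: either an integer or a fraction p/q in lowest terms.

Part 1: squarings mod 383: 222^1=222, 222^2=260, 222^4=192, 222^8=96, 222^16=24, 222^32=193, 222^64=98, 222^128=29, 222^256=75, 222^512=263, 222^1024=229, 222^2048=353, 222^4096=134, 222^8192=338, 222^16384=110, 222^32768=227, 222^65536=207, 222^131072=336, 222^262144=294, 222^524288=261; 222^738400 = 222^32 * 222^64 * 222^1024 * 222^16384 * 222^65536 * 222^131072 * 222^524288 = 274 (mod 383); answer 274
Part 2: S1 = 274; d = 15; T(2) = 1*(41) + 1*(15) = 56; iterating: T(2)=56, T(3)=97, T(4)=153, T(5)=250, T(6)=403, T(7)=653, T(8)=1056, T(9)=1709, T(10)=2765, T(11)=4474, T(12)=7239, T(13)=11713, T(14)=18952; answer 18952
Part 3: S2 = 18952; w = -7; cross terms: (21*6 - -7*-20)=-14, (-7*-6 - -13*6)=120, (-13*-20 - 21*-6)=386; twice the area = |492| = 492; area = 246; answer 246

246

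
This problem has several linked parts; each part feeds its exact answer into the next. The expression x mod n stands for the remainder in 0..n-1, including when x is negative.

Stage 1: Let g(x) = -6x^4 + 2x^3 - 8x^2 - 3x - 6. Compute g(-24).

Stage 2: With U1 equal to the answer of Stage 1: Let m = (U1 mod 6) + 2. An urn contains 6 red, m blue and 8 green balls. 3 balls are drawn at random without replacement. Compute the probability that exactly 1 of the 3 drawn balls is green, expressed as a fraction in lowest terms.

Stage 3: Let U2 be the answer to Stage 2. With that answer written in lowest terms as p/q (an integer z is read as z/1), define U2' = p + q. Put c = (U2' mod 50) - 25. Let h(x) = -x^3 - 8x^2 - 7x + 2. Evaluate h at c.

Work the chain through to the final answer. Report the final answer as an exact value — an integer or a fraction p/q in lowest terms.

3368

Stage 1: -6*(-24)^4 + 2*(-24)^3 - 8*(-24)^2 - 3*(-24)^1 - 6 = (-1990656) + (-27648) + (-4608) + (72) + (-6) = -2022846; answer -2022846
Stage 2: U1 = -2022846; m = 2; total draws C(16,3) = 560; favorable C(8,1)*C(8,2) = 224; P = 2/5; answer 2/5
Stage 3: U2 = 2/5; threaded value p + q = 7; c = -18; -1*(-18)^3 - 8*(-18)^2 - 7*(-18)^1 + 2 = (5832) + (-2592) + (126) + (2) = 3368; answer 3368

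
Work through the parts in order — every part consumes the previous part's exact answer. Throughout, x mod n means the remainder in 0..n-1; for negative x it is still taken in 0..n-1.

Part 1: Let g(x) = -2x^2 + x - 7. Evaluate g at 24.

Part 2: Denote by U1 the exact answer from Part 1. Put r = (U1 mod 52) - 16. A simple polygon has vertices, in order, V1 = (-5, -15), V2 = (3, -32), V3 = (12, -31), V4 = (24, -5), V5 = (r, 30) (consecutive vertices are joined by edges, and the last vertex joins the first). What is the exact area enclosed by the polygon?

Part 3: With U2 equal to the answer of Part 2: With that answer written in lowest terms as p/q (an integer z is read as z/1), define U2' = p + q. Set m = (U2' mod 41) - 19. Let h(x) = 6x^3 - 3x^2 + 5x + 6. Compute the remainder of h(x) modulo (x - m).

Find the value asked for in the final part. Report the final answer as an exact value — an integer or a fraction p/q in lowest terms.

Part 1: -2*(24)^2 + 1*(24)^1 - 7 = (-1152) + (24) + (-7) = -1135; answer -1135
Part 2: U1 = -1135; r = -7; cross terms: (-5*-32 - 3*-15)=205, (3*-31 - 12*-32)=291, (12*-5 - 24*-31)=684, (24*30 - -7*-5)=685, (-7*-15 - -5*30)=255; twice the area = |2120| = 2120; area = 1060; answer 1060
Part 3: U2 = 1060; threaded value p + q = 1061; m = 17; remainder = value at the root: 6*(17)^3 - 3*(17)^2 + 5*(17)^1 + 6 = (29478) + (-867) + (85) + (6) = 28702; answer 28702

28702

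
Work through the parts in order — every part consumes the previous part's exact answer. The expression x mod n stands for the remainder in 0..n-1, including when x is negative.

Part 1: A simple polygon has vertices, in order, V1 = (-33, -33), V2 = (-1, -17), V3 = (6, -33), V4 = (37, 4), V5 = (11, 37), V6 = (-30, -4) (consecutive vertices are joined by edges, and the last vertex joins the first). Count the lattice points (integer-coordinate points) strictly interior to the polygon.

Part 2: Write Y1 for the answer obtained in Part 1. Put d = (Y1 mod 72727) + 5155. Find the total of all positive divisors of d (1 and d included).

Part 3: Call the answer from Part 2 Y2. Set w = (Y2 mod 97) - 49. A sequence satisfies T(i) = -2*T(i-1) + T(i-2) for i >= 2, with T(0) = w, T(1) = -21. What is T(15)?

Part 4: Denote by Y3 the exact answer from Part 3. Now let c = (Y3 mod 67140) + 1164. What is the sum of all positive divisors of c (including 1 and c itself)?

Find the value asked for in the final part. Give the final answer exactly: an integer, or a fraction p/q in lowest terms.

73920

Part 1: cross terms: (-33*-17 - -1*-33)=528, (-1*-33 - 6*-17)=135, (6*4 - 37*-33)=1245, (37*37 - 11*4)=1325, (11*-4 - -30*37)=1066, (-30*-33 - -33*-4)=858; twice the area = |5157| = 5157; area = 5157/2; boundary points = 16 + 1 + 1 + 1 + 41 + 1 = 61; strictly interior points = area - boundary/2 + 1 = 2549; answer 2549
Part 2: Y1 = 2549; d = 7704; 7704 = 2^3 * 3^2 * 107; sigma = (1 + 2 + 4 + 8) * (1 + 3 + 9) * (1 + 107) = 15 * 13 * 108 = 21060; answer 21060
Part 3: Y2 = 21060; w = -38; T(2) = -2*(-21) + 1*(-38) = 4; iterating: T(2)=4, T(3)=-29, T(4)=62, T(5)=-153, T(6)=368, T(7)=-889, T(8)=2146, T(9)=-5181, T(10)=12508, T(11)=-30197, T(12)=72902, T(13)=-176001, T(14)=424904, T(15)=-1025809; answer -1025809
Part 4: Y3 = -1025809; c = 49595; 49595 = 5 * 7 * 13 * 109; sigma = (1 + 5) * (1 + 7) * (1 + 13) * (1 + 109) = 6 * 8 * 14 * 110 = 73920; answer 73920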